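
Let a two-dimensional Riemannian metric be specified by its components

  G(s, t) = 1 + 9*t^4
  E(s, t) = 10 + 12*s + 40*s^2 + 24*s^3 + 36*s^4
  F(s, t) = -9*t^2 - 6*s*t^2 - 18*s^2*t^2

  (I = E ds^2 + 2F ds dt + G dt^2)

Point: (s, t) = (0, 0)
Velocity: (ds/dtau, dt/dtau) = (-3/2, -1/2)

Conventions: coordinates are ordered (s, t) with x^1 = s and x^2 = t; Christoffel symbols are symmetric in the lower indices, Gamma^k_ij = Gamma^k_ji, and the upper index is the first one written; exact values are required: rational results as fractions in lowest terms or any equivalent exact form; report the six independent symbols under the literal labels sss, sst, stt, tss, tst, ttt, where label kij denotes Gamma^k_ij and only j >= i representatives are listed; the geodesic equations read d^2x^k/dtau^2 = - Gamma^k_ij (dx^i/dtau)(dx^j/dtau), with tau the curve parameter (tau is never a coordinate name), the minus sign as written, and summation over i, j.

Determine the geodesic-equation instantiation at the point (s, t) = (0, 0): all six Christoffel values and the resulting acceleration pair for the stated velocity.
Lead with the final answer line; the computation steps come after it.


Answer: Gamma_sss = 3/5, Gamma_sst = 0, Gamma_stt = 0, Gamma_tss = 0, Gamma_tst = 0, Gamma_ttt = 0; accelerations (d^2s/dtau^2, d^2t/dtau^2) = (-27/20, 0)

E = 10, F = 0, G = 1 at the point
E_s = 12, E_t = 0, F_s = 0, F_t = 0, G_s = 0, G_t = 0
EG - F^2 = 10;  g^inv = (1/10) * [[1, 0], [0, 10]]
first-kind symbols [ij,l] = (1/2)(d_i g_jl + d_j g_il - d_l g_ij): [ss,s] = E_s/2 = 6, [ss,t] = F_s - E_t/2 = 0, [st,s] = E_t/2 = 0, [st,t] = G_s/2 = 0, [tt,s] = F_t - G_s/2 = 0, [tt,t] = G_t/2 = 0
Gamma^s_ij = (G*[ij,s] - F*[ij,t])/(EG - F^2), Gamma^t_ij = (E*[ij,t] - F*[ij,s])/(EG - F^2)
Gamma_sss = 3/5, Gamma_sst = 0, Gamma_stt = 0, Gamma_tss = 0, Gamma_tst = 0, Gamma_ttt = 0
d^2s/dtau^2 = -(Gamma_sss*(-3/2)^2 + 2*Gamma_sst*(-3/2)*(-1/2) + Gamma_stt*(-1/2)^2) = -27/20
d^2t/dtau^2 = -(Gamma_tss*(-3/2)^2 + 2*Gamma_tst*(-3/2)*(-1/2) + Gamma_ttt*(-1/2)^2) = 0


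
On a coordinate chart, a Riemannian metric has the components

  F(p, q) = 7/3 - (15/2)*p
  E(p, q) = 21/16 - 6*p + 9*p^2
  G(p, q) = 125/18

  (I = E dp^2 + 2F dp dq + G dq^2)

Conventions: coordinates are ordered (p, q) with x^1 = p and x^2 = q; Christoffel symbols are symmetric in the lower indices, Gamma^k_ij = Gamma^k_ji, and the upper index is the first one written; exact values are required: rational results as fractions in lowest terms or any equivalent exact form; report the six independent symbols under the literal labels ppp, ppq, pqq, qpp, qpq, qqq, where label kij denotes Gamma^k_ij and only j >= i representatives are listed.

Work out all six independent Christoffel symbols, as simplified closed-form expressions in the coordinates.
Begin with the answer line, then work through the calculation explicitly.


Answer: Gamma_ppp = (1800*p - 960)/(1800*p^2 - 1920*p + 1057), Gamma_ppq = 0, Gamma_pqq = 0, Gamma_qpp = (432*p - 819)/(1800*p^2 - 1920*p + 1057), Gamma_qpq = 0, Gamma_qqq = 0

E = 21/16 - 6*p + 9*p^2; F = 7/3 - (15/2)*p; G = 125/18
Gamma^k_ij = (1/2) g^{kl} (d_i g_jl + d_j g_il - d_l g_ij), with g^inv = (1/(EG-F^2)) [[G, -F], [-F, E]]
first partials: E_p = -6 + 18*p, E_q = 0, F_p = -15/2, F_q = 0, G_p = 0, G_q = 0
D = EG - F^2 = 1057/288 - (20/3)*p + (25/4)*p^2
expanded: Gamma^p_pp = (G E_p - 2F F_p + F E_q)/(2D), Gamma^p_pq = (G E_q - F G_p)/(2D), Gamma^p_qq = (2G F_q - G G_p - F G_q)/(2D), Gamma^q_pp = (2E F_p - E E_q - F E_p)/(2D), Gamma^q_pq = (E G_p - F E_q)/(2D), Gamma^q_qq = (E G_q - 2F F_q + F G_p)/(2D); substitute and cancel common factors


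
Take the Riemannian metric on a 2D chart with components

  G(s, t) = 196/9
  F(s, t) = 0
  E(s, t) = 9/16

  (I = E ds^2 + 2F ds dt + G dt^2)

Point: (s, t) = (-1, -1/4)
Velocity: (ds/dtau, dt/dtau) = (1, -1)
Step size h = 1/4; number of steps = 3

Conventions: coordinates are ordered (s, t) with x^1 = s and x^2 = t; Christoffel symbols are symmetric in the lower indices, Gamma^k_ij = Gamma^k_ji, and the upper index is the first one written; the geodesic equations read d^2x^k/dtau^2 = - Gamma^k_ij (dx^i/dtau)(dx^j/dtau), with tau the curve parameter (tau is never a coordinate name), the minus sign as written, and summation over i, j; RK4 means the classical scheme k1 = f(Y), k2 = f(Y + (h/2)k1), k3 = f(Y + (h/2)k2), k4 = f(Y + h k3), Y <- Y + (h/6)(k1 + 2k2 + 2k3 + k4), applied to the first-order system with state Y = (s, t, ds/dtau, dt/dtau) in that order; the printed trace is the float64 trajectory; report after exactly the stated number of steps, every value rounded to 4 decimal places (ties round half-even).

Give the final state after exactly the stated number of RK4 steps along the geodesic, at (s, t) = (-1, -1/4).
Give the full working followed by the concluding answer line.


f(Y) = (ds/dtau, dt/dtau, -Gamma^s_ij Y'^i Y'^j, -Gamma^t_ij Y'^i Y'^j) with the Gammas evaluated at the stage position; h = 0.250000; intermediate values shown to 6 dp
step 0: s = -1.0000, t = -0.2500, ds/dtau = 1.0000, dt/dtau = -1.0000
step 1:
  k1: at (s, t) = (-1.000000, -0.250000), (ds/dtau, dt/dtau) = (1.000000, -1.000000); Gamma_sss = 0.000000, Gamma_sst = 0.000000, Gamma_stt = 0.000000, Gamma_tss = 0.000000, Gamma_tst = 0.000000, Gamma_ttt = 0.000000; k1 = (1.000000, -1.000000, 0.000000, 0.000000)
  k2: at (s, t) = (-0.875000, -0.375000), (ds/dtau, dt/dtau) = (1.000000, -1.000000); Gamma_sss = 0.000000, Gamma_sst = 0.000000, Gamma_stt = 0.000000, Gamma_tss = 0.000000, Gamma_tst = 0.000000, Gamma_ttt = 0.000000; k2 = (1.000000, -1.000000, 0.000000, 0.000000)
  k3: at (s, t) = (-0.875000, -0.375000), (ds/dtau, dt/dtau) = (1.000000, -1.000000); Gamma_sss = 0.000000, Gamma_sst = 0.000000, Gamma_stt = 0.000000, Gamma_tss = 0.000000, Gamma_tst = 0.000000, Gamma_ttt = 0.000000; k3 = (1.000000, -1.000000, 0.000000, 0.000000)
  k4: at (s, t) = (-0.750000, -0.500000), (ds/dtau, dt/dtau) = (1.000000, -1.000000); Gamma_sss = 0.000000, Gamma_sst = 0.000000, Gamma_stt = 0.000000, Gamma_tss = 0.000000, Gamma_tst = 0.000000, Gamma_ttt = 0.000000; k4 = (1.000000, -1.000000, 0.000000, 0.000000)
  Y <- Y + (h/6)(k1 + 2k2 + 2k3 + k4): s = -0.7500, t = -0.5000, ds/dtau = 1.0000, dt/dtau = -1.0000
step 2:
  k1: at (s, t) = (-0.750000, -0.500000), (ds/dtau, dt/dtau) = (1.000000, -1.000000); Gamma_sss = 0.000000, Gamma_sst = 0.000000, Gamma_stt = 0.000000, Gamma_tss = 0.000000, Gamma_tst = 0.000000, Gamma_ttt = 0.000000; k1 = (1.000000, -1.000000, 0.000000, 0.000000)
  k2: at (s, t) = (-0.625000, -0.625000), (ds/dtau, dt/dtau) = (1.000000, -1.000000); Gamma_sss = 0.000000, Gamma_sst = 0.000000, Gamma_stt = 0.000000, Gamma_tss = 0.000000, Gamma_tst = 0.000000, Gamma_ttt = 0.000000; k2 = (1.000000, -1.000000, 0.000000, 0.000000)
  k3: at (s, t) = (-0.625000, -0.625000), (ds/dtau, dt/dtau) = (1.000000, -1.000000); Gamma_sss = 0.000000, Gamma_sst = 0.000000, Gamma_stt = 0.000000, Gamma_tss = 0.000000, Gamma_tst = 0.000000, Gamma_ttt = 0.000000; k3 = (1.000000, -1.000000, 0.000000, 0.000000)
  k4: at (s, t) = (-0.500000, -0.750000), (ds/dtau, dt/dtau) = (1.000000, -1.000000); Gamma_sss = 0.000000, Gamma_sst = 0.000000, Gamma_stt = 0.000000, Gamma_tss = 0.000000, Gamma_tst = 0.000000, Gamma_ttt = 0.000000; k4 = (1.000000, -1.000000, 0.000000, 0.000000)
  Y <- Y + (h/6)(k1 + 2k2 + 2k3 + k4): s = -0.5000, t = -0.7500, ds/dtau = 1.0000, dt/dtau = -1.0000
step 3:
  k1: at (s, t) = (-0.500000, -0.750000), (ds/dtau, dt/dtau) = (1.000000, -1.000000); Gamma_sss = 0.000000, Gamma_sst = 0.000000, Gamma_stt = 0.000000, Gamma_tss = 0.000000, Gamma_tst = 0.000000, Gamma_ttt = 0.000000; k1 = (1.000000, -1.000000, 0.000000, 0.000000)
  k2: at (s, t) = (-0.375000, -0.875000), (ds/dtau, dt/dtau) = (1.000000, -1.000000); Gamma_sss = 0.000000, Gamma_sst = 0.000000, Gamma_stt = 0.000000, Gamma_tss = 0.000000, Gamma_tst = 0.000000, Gamma_ttt = 0.000000; k2 = (1.000000, -1.000000, 0.000000, 0.000000)
  k3: at (s, t) = (-0.375000, -0.875000), (ds/dtau, dt/dtau) = (1.000000, -1.000000); Gamma_sss = 0.000000, Gamma_sst = 0.000000, Gamma_stt = 0.000000, Gamma_tss = 0.000000, Gamma_tst = 0.000000, Gamma_ttt = 0.000000; k3 = (1.000000, -1.000000, 0.000000, 0.000000)
  k4: at (s, t) = (-0.250000, -1.000000), (ds/dtau, dt/dtau) = (1.000000, -1.000000); Gamma_sss = 0.000000, Gamma_sst = 0.000000, Gamma_stt = 0.000000, Gamma_tss = 0.000000, Gamma_tst = 0.000000, Gamma_ttt = 0.000000; k4 = (1.000000, -1.000000, 0.000000, 0.000000)
  Y <- Y + (h/6)(k1 + 2k2 + 2k3 + k4): s = -0.2500, t = -1.0000, ds/dtau = 1.0000, dt/dtau = -1.0000

Answer: s = -0.2500, t = -1.0000, ds/dtau = 1.0000, dt/dtau = -1.0000


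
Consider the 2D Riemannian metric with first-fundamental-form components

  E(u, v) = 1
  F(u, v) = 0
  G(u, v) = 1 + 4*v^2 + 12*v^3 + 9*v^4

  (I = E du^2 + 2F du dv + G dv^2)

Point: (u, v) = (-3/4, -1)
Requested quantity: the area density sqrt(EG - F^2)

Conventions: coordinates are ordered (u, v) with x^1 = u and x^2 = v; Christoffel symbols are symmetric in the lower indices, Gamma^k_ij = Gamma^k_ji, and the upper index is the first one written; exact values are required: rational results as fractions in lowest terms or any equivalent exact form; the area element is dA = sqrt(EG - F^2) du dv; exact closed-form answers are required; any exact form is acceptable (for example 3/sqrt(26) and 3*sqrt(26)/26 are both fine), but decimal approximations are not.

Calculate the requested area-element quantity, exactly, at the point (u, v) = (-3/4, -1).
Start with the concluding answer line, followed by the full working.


Answer: sqrt(EG - F^2) = sqrt(2)

E = 1, F = 0, G = 2; EG - F^2 = 2


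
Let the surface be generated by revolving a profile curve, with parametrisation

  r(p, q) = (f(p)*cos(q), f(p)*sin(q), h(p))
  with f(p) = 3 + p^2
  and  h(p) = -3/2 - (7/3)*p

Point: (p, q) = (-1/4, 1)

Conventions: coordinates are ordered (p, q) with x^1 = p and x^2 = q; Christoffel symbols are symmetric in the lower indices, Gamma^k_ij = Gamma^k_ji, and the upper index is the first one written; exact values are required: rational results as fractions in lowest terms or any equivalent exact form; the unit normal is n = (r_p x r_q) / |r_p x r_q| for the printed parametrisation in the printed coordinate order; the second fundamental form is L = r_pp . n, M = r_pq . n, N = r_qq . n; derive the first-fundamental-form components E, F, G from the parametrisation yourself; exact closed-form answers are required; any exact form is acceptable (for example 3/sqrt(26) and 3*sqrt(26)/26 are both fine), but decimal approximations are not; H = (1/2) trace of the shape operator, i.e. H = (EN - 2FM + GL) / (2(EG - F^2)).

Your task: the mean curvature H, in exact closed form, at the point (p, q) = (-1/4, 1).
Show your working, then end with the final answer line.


f = 49/16, f' = -1/2, f'' = 2, h' = -7/3, h'' = 0
E = 205/36, F = 0, G = 2401/256; answer radicand W^2 = 205/36
unnormalised second-form numerators: l = 14/3, m = 0, n = -343/48; L = l/sqrt(205/36), and similarly M = m/sqrt(W^2), N = n/sqrt(W^2)
H = (E*n - 2*F*m + G*l) / (2*(EG - F^2)*sqrt(W^2)); E*n - 2*F*m + G*l = 10633/3456, EG - F^2 = 492205/9216, so H = (124/4305)/sqrt(205/36)

Answer: H = 248*sqrt(205)/294175


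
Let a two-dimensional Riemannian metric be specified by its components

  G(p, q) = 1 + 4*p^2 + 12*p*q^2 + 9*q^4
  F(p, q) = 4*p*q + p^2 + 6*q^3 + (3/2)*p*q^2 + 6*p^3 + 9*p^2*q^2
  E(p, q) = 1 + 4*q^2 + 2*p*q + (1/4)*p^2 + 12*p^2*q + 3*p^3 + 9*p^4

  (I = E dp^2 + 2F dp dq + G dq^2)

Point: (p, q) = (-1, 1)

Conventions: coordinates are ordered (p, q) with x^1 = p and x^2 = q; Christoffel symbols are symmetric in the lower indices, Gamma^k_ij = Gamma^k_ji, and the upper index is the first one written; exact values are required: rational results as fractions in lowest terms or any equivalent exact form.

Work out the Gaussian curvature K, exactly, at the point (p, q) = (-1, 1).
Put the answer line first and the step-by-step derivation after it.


Answer: K = -592/7921

E = 85/4, F = 9/2, G = 2, EG - F^2 = 89/4 at the point
E_p = -99/2, E_q = 18, F_p = 7/2, F_q = 29, G_p = 4, G_q = 12
E_qq = 8, F_pq = -29, G_pp = 8
Compute both Brioschi determinants and normalise by (EG - F^2)^2.
M1 = [[-E_qq/2 + F_pq - G_pp/2, E_p/2, F_p - E_q/2], [F_q - G_p/2, E, F], [G_q/2, F, G]] = [[-37, -99/4, -11/2], [27, 85/4, 9/2], [6, 9/2, 2]]; det M1 = -122
M2 = [[0, E_q/2, G_p/2], [E_q/2, E, F], [G_p/2, F, G]] = [[0, 9, 2], [9, 85/4, 9/2], [2, 9/2, 2]]; det M2 = -85
det M1 - det M2 = -37; K = -37 / (89/4)^2 = -592/7921


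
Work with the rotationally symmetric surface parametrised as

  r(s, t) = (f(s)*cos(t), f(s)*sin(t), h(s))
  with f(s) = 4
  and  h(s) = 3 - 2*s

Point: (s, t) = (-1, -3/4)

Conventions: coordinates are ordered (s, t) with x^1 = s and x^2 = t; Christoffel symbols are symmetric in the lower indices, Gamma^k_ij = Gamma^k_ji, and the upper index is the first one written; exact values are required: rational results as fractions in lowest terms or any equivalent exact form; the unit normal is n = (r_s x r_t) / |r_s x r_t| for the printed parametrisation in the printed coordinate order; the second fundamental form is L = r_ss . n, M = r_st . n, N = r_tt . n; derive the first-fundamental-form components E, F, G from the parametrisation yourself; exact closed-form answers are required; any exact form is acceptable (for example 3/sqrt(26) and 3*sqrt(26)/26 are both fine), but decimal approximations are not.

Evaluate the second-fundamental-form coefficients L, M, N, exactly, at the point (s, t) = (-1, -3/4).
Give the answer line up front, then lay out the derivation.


Answer: L = 0, M = 0, N = -4

f = 4, f' = 0, f'' = 0, h' = -2, h'' = 0
E = 4, F = 0, G = 16; answer radicand W^2 = 4
unnormalised second-form numerators: l = 0, m = 0, n = -8; L = l/sqrt(4), and similarly M = m/sqrt(W^2), N = n/sqrt(W^2)


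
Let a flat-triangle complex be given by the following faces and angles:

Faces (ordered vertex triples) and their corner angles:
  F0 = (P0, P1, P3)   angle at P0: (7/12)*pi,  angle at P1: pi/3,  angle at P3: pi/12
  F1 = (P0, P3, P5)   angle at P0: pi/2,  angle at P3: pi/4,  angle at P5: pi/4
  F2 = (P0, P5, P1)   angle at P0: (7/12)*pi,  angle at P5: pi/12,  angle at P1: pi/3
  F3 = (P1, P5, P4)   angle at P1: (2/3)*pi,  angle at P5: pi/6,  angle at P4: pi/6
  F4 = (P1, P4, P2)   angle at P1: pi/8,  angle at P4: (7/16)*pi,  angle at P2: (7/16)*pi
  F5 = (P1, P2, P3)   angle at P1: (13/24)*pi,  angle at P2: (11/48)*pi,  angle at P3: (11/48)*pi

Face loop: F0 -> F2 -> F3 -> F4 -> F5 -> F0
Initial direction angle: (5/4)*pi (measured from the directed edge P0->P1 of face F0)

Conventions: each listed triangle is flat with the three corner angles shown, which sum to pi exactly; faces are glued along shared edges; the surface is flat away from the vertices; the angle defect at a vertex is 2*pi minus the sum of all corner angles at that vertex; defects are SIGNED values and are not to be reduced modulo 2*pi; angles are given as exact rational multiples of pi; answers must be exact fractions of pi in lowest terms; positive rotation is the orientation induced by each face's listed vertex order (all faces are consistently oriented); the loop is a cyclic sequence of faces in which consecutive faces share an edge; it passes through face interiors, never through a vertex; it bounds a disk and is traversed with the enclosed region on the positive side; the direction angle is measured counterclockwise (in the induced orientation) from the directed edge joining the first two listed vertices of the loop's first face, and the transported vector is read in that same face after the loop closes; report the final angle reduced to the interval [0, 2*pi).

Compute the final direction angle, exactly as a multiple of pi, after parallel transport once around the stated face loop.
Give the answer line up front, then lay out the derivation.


Answer: final direction angle = (5/4)*pi

enclosed vertex P1: corner angles sum to 2*pi, defect = 2*pi - 2*pi = 0
adding the enclosed defects to the starting angle (mod 2*pi, induced orientation) gives the holonomy
final angle = (5/4)*pi + 0 = (5/4)*pi (mod 2*pi)


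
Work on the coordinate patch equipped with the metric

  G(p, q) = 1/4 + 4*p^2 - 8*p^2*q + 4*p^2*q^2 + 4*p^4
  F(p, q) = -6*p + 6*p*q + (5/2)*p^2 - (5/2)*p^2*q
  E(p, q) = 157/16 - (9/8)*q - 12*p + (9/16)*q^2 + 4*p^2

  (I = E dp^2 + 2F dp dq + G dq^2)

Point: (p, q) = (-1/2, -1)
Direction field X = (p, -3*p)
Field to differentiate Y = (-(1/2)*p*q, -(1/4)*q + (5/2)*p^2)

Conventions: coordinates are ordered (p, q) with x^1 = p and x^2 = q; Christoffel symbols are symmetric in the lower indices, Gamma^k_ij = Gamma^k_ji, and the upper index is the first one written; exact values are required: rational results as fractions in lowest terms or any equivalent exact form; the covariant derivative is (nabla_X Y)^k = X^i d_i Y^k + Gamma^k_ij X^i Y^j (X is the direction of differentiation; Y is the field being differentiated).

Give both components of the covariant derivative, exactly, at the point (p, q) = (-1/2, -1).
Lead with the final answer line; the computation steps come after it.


Answer: (nabla_X Y)^p = 3993/7856, (nabla_X Y)^q = 3371/3928

E = 37/2, F = 29/4, G = 9/2 at the point
E_p = -16, E_q = -9/4, F_p = -17, F_q = -29/8, G_p = -18, G_q = -4
EG - F^2 = 491/16;  g^inv = (16/491) * [[9/2, -29/4], [-29/4, 37/2]]
first-kind symbols [ij,l] = (1/2)(d_i g_jl + d_j g_il - d_l g_ij): [pp,p] = E_p/2 = -8, [pp,q] = F_p - E_q/2 = -127/8, [pq,p] = E_q/2 = -9/8, [pq,q] = G_p/2 = -9, [qq,p] = F_q - G_p/2 = 43/8, [qq,q] = G_q/2 = -2
Gamma^p_ij = (G*[ij,p] - F*[ij,q])/(EG - F^2), Gamma^q_ij = (E*[ij,q] - F*[ij,p])/(EG - F^2)
Gamma_ppp = 2531/982, Gamma_ppq = 963/491, Gamma_pqq = 619/491, Gamma_qpp = -3771/491, Gamma_qpq = -5067/982, Gamma_qqq = -2431/982
X = (-1/2, 3/2), Y = (-1/4, 7/8) at the point


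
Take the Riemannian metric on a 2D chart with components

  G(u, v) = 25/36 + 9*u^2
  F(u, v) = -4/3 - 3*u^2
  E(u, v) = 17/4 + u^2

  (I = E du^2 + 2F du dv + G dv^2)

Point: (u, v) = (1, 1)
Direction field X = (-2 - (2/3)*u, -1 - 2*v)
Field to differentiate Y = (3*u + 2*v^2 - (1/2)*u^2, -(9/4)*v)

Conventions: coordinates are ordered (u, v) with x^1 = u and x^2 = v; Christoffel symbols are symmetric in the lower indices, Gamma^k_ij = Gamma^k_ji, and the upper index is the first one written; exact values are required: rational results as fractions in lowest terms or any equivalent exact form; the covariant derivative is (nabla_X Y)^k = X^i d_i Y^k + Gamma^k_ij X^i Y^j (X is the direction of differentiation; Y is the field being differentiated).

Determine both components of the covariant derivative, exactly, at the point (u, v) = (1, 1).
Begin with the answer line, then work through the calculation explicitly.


Answer: (nabla_X Y)^u = -536753/13875, (nabla_X Y)^v = -43101/18500

E = 21/4, F = -13/3, G = 349/36 at the point
E_u = 2, E_v = 0, F_u = -6, F_v = 0, G_u = 18, G_v = 0
EG - F^2 = 4625/144;  g^inv = (144/4625) * [[349/36, 13/3], [13/3, 21/4]]
first-kind symbols [ij,l] = (1/2)(d_i g_jl + d_j g_il - d_l g_ij): [uu,u] = E_u/2 = 1, [uu,v] = F_u - E_v/2 = -6, [uv,u] = E_v/2 = 0, [uv,v] = G_u/2 = 9, [vv,u] = F_v - G_u/2 = -9, [vv,v] = G_v/2 = 0
Gamma^u_ij = (G*[ij,u] - F*[ij,v])/(EG - F^2), Gamma^v_ij = (E*[ij,v] - F*[ij,u])/(EG - F^2)
Gamma_uuu = -2348/4625, Gamma_uuv = 5616/4625, Gamma_uvv = -12564/4625, Gamma_vuu = -3912/4625, Gamma_vuv = 6804/4625, Gamma_vvv = -5616/4625
X = (-8/3, -3), Y = (9/2, -9/4) at the point


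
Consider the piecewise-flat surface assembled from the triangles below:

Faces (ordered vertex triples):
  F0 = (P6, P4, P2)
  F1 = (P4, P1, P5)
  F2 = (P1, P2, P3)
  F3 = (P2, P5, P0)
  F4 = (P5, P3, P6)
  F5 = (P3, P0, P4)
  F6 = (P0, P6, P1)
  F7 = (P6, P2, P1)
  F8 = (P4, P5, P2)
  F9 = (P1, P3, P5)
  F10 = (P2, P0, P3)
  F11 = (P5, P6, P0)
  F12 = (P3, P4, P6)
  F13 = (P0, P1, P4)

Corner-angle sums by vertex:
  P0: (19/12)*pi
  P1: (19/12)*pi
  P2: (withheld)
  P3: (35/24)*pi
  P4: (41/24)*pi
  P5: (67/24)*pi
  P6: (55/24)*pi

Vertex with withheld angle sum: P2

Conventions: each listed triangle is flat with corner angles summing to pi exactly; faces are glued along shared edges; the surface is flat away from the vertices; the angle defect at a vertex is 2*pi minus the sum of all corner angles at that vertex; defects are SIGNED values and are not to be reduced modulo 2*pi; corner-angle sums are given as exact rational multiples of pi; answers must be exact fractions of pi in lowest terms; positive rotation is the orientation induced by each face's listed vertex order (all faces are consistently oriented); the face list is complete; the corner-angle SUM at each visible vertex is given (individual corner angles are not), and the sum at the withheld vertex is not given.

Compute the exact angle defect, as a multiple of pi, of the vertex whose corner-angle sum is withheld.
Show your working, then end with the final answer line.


V = 7, E = 21, F = 14; chi = V - E + F = 0
Gauss-Bonnet: total defect = 2*pi*chi = 0; visible defects sum to (7/12)*pi

Answer: defect(P2) = (-7/12)*pi


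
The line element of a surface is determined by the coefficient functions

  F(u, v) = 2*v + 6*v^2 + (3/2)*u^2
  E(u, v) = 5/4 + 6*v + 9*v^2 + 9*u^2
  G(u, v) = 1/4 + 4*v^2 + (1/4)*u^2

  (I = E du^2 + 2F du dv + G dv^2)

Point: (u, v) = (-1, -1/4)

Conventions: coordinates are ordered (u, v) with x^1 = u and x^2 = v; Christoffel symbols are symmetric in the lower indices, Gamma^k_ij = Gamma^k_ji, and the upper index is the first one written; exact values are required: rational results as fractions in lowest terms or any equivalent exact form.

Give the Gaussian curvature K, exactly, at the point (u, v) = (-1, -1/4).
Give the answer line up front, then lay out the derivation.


Answer: K = -71004/26569

E = 149/16, F = 11/8, G = 3/4, EG - F^2 = 163/32 at the point
E_u = -18, E_v = 3/2, F_u = -3, F_v = -1, G_u = -1/2, G_v = -2
E_vv = 18, F_uv = 0, G_uu = 1/2
Apply the Brioschi formula K = (det M1 - det M2)/(EG - F^2)^2 over the derivative matrices of E, F, G.
M1 = [[-E_vv/2 + F_uv - G_uu/2, E_u/2, F_u - E_v/2], [F_v - G_u/2, E, F], [G_v/2, F, G]] = [[-37/4, -9, -15/4], [-3/4, 149/16, 11/8], [-1, 11/8, 3/4]]; det M1 = -4535/64
M2 = [[0, E_v/2, G_u/2], [E_v/2, E, F], [G_u/2, F, G]] = [[0, 3/4, -1/4], [3/4, 149/16, 11/8], [-1/4, 11/8, 3/4]]; det M2 = -389/256
det M1 - det M2 = -17751/256; K = -17751/256 / (163/32)^2 = -71004/26569


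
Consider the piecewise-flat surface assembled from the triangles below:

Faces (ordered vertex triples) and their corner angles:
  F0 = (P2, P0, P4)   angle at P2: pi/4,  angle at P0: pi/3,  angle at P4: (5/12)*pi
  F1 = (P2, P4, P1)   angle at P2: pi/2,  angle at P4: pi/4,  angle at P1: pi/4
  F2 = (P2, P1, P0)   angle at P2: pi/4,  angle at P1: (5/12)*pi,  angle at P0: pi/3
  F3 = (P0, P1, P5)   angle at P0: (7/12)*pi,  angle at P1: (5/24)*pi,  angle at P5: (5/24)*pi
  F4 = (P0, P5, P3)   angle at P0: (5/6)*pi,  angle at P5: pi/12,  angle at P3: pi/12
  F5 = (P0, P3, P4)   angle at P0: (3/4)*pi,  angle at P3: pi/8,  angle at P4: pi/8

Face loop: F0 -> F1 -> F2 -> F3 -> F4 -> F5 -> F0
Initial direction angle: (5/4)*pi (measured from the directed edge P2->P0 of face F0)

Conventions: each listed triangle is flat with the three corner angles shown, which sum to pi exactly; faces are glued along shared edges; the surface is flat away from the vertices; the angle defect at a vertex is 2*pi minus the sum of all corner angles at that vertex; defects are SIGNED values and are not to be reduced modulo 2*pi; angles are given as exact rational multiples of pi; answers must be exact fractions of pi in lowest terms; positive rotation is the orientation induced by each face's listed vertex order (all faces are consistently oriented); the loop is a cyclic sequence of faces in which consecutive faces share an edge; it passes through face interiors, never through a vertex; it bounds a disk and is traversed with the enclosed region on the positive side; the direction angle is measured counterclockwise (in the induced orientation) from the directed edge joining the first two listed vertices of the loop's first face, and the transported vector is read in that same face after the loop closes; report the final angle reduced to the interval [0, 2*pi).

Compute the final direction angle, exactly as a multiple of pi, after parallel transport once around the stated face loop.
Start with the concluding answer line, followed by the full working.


Answer: final direction angle = (17/12)*pi

enclosed vertex P0: corner angles sum to (17/6)*pi, defect = 2*pi - (17/6)*pi = (-5/6)*pi
enclosed vertex P2: corner angles sum to pi, defect = 2*pi - pi = pi
adding the enclosed defects to the starting angle (mod 2*pi, induced orientation) gives the holonomy
final angle = (5/4)*pi + pi/6 = (17/12)*pi (mod 2*pi)


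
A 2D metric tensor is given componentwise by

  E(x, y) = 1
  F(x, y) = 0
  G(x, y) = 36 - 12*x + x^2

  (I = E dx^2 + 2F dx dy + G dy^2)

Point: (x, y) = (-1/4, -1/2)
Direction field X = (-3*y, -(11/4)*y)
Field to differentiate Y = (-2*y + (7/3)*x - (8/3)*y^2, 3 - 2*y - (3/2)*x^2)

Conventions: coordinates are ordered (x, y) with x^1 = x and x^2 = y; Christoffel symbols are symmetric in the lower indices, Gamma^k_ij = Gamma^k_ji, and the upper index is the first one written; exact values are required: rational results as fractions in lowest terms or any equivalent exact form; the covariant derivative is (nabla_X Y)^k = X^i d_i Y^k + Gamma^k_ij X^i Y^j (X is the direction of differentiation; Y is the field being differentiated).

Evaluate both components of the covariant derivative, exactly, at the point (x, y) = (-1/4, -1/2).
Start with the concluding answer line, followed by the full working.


Answer: (nabla_X Y)^x = 116693/3072, (nabla_X Y)^y = -1003/400

E = 1, F = 0, G = 625/16 at the point
E_x = 0, E_y = 0, F_x = 0, F_y = 0, G_x = -25/2, G_y = 0
EG - F^2 = 625/16;  g^inv = (16/625) * [[625/16, 0], [0, 1]]
first-kind symbols [ij,l] = (1/2)(d_i g_jl + d_j g_il - d_l g_ij): [xx,x] = E_x/2 = 0, [xx,y] = F_x - E_y/2 = 0, [xy,x] = E_y/2 = 0, [xy,y] = G_x/2 = -25/4, [yy,x] = F_y - G_x/2 = 25/4, [yy,y] = G_y/2 = 0
Gamma^x_ij = (G*[ij,x] - F*[ij,y])/(EG - F^2), Gamma^y_ij = (E*[ij,y] - F*[ij,x])/(EG - F^2)
Gamma_xxx = 0, Gamma_xxy = 0, Gamma_xyy = 25/4, Gamma_yxx = 0, Gamma_yxy = -4/25, Gamma_yyy = 0
X = (3/2, 11/8), Y = (-1/4, 125/32) at the point


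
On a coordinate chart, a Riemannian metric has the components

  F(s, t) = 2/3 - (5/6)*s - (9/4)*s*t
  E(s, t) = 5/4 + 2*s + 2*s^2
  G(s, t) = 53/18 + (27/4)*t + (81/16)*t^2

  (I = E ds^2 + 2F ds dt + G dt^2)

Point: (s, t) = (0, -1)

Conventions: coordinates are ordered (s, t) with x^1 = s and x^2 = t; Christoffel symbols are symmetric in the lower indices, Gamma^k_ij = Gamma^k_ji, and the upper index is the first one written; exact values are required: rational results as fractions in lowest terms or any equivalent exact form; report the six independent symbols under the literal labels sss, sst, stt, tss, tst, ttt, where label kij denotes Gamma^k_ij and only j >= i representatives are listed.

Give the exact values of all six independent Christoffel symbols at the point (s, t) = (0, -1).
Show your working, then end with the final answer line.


E = 5/4, F = 2/3, G = 181/144 at the point
E_s = 2, E_t = 0, F_s = 17/12, F_t = 0, G_s = 0, G_t = -27/8
EG - F^2 = 649/576;  g^inv = (576/649) * [[181/144, -2/3], [-2/3, 5/4]]
first-kind symbols [ij,l] = (1/2)(d_i g_jl + d_j g_il - d_l g_ij): [ss,s] = E_s/2 = 1, [ss,t] = F_s - E_t/2 = 17/12, [st,s] = E_t/2 = 0, [st,t] = G_s/2 = 0, [tt,s] = F_t - G_s/2 = 0, [tt,t] = G_t/2 = -27/16
Gamma^s_ij = (G*[ij,s] - F*[ij,t])/(EG - F^2), Gamma^t_ij = (E*[ij,t] - F*[ij,s])/(EG - F^2)

Answer: Gamma_sss = 180/649, Gamma_sst = 0, Gamma_stt = 648/649, Gamma_tss = 636/649, Gamma_tst = 0, Gamma_ttt = -1215/649


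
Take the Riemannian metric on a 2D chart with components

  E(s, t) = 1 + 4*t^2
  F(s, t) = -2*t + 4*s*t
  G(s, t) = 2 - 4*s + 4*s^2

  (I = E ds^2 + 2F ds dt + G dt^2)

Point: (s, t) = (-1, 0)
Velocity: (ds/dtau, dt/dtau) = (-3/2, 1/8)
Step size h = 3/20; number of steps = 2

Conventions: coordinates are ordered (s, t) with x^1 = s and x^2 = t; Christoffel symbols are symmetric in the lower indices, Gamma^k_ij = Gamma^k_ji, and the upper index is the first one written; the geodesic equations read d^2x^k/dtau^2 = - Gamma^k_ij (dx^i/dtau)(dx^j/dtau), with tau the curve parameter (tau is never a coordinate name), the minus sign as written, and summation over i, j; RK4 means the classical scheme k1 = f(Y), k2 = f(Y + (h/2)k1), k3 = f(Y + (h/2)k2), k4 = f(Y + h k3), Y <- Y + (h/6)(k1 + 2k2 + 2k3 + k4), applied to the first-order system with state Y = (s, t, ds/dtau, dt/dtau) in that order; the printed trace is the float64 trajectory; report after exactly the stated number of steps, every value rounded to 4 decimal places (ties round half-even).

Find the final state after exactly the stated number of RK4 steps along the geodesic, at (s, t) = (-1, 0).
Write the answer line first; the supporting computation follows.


Answer: s = -1.4500, t = 0.0295, ds/dtau = -1.4996, dt/dtau = 0.0771

f(Y) = (ds/dtau, dt/dtau, -Gamma^s_ij Y'^i Y'^j, -Gamma^t_ij Y'^i Y'^j) with the Gammas evaluated at the stage position; h = 0.150000; intermediate values shown to 6 dp
step 0: s = -1.0000, t = 0.0000, ds/dtau = -1.5000, dt/dtau = 0.1250
step 1:
  k1: at (s, t) = (-1.000000, 0.000000), (ds/dtau, dt/dtau) = (-1.500000, 0.125000); Gamma_sss = 0.000000, Gamma_sst = 0.000000, Gamma_stt = 0.000000, Gamma_tss = 0.000000, Gamma_tst = -0.600000, Gamma_ttt = 0.000000; k1 = (-1.500000, 0.125000, 0.000000, -0.225000)
  k2: at (s, t) = (-1.112500, 0.009375), (ds/dtau, dt/dtau) = (-1.500000, 0.108125); Gamma_sss = 0.000000, Gamma_sst = 0.003289, Gamma_stt = 0.000000, Gamma_tss = 0.000000, Gamma_tst = -0.565741, Gamma_ttt = 0.000000; k2 = (-1.500000, 0.108125, 0.001067, -0.183512)
  k3: at (s, t) = (-1.112500, 0.008109), (ds/dtau, dt/dtau) = (-1.499920, 0.111237); Gamma_sss = 0.000000, Gamma_sst = 0.002845, Gamma_stt = 0.000000, Gamma_tss = 0.000000, Gamma_tst = -0.565745, Gamma_ttt = 0.000000; k3 = (-1.499920, 0.111237, 0.000949, -0.188785)
  k4: at (s, t) = (-1.224988, 0.016685), (ds/dtau, dt/dtau) = (-1.499858, 0.096682); Gamma_sss = 0.000000, Gamma_sst = 0.005172, Gamma_stt = 0.000000, Gamma_tss = 0.000000, Gamma_tst = -0.534737, Gamma_ttt = 0.000000; k4 = (-1.499858, 0.096682, 0.001500, -0.155084)
  Y <- Y + (h/6)(k1 + 2k2 + 2k3 + k4): s = -1.2250, t = 0.0165, ds/dtau = -1.4999, dt/dtau = 0.0969
step 2:
  k1: at (s, t) = (-1.224992, 0.016510), (ds/dtau, dt/dtau) = (-1.499862, 0.096883); Gamma_sss = 0.000000, Gamma_sst = 0.005118, Gamma_stt = 0.000000, Gamma_tss = 0.000000, Gamma_tst = -0.534737, Gamma_ttt = 0.000000; k1 = (-1.499862, 0.096883, 0.001487, -0.155406)
  k2: at (s, t) = (-1.337482, 0.023776), (ds/dtau, dt/dtau) = (-1.499750, 0.085228); Gamma_sss = 0.000000, Gamma_sst = 0.006556, Gamma_stt = 0.000000, Gamma_tss = 0.000000, Gamma_tst = -0.506625, Gamma_ttt = 0.000000; k2 = (-1.499750, 0.085228, 0.001676, -0.129514)
  k3: at (s, t) = (-1.337474, 0.022902), (ds/dtau, dt/dtau) = (-1.499736, 0.087170); Gamma_sss = 0.000000, Gamma_sst = 0.006315, Gamma_stt = 0.000000, Gamma_tss = 0.000000, Gamma_tst = -0.506633, Gamma_ttt = 0.000000; k3 = (-1.499736, 0.087170, 0.001651, -0.132466)
  k4: at (s, t) = (-1.449953, 0.029586), (ds/dtau, dt/dtau) = (-1.499614, 0.077013); Gamma_sss = 0.000000, Gamma_sst = 0.007299, Gamma_stt = 0.000000, Gamma_tss = 0.000000, Gamma_tst = -0.481091, Gamma_ttt = 0.000000; k4 = (-1.499614, 0.077013, 0.001686, -0.111122)
  Y <- Y + (h/6)(k1 + 2k2 + 2k3 + k4): s = -1.4500, t = 0.0295, ds/dtau = -1.4996, dt/dtau = 0.0771


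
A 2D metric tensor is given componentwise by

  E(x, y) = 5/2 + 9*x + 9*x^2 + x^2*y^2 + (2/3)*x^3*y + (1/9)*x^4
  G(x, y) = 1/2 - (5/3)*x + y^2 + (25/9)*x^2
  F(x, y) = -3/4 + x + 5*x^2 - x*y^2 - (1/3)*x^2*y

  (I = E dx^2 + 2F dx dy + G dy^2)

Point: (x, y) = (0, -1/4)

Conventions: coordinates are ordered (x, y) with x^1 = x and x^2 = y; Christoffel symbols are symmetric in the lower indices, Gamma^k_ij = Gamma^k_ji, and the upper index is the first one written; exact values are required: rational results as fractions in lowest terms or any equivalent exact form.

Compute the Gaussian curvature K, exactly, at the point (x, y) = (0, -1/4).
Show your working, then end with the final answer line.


E = 5/2, F = -3/4, G = 9/16, EG - F^2 = 27/32 at the point
E_x = 9, E_y = 0, F_x = 15/16, F_y = 0, G_x = -5/3, G_y = -1/2
E_yy = 0, F_xy = 1/2, G_xx = 50/9
Compute both Brioschi determinants and normalise by (EG - F^2)^2.
M1 = [[-E_yy/2 + F_xy - G_xx/2, E_x/2, F_x - E_y/2], [F_y - G_x/2, E, F], [G_y/2, F, G]] = [[-41/18, 9/2, 15/16], [5/6, 5/2, -3/4], [-1/4, -3/4, 9/16]]; det M1 = -51/16
M2 = [[0, E_y/2, G_x/2], [E_y/2, E, F], [G_x/2, F, G]] = [[0, 0, -5/6], [0, 5/2, -3/4], [-5/6, -3/4, 9/16]]; det M2 = -125/72
det M1 - det M2 = -209/144; K = -209/144 / (27/32)^2 = -13376/6561

Answer: K = -13376/6561


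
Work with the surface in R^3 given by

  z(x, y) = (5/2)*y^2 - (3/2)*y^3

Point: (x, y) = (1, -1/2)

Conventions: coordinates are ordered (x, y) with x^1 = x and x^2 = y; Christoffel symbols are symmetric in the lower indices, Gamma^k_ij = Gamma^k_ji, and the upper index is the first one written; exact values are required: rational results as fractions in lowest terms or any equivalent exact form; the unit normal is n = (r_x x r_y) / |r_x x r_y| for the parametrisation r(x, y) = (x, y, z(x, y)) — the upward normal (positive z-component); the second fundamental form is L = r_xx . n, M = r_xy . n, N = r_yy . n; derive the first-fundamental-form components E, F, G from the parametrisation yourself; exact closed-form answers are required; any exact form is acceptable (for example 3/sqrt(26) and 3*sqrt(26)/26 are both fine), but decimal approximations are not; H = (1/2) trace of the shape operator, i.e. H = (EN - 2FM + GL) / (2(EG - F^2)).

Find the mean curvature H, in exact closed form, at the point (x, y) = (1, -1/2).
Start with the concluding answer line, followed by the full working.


Answer: H = 2432*sqrt(905)/819025

z_x = 0, z_y = -29/8, z_xx = 0, z_xy = 0, z_yy = 19/2
E = 1, F = 0, G = 905/64; answer radicand W^2 = 905/64
unnormalised second-form numerators: l = 0, m = 0, n = 19/2; L = l/sqrt(905/64), and similarly M = m/sqrt(W^2), N = n/sqrt(W^2)
H = (E*n - 2*F*m + G*l) / (2*(EG - F^2)*sqrt(W^2)); E*n - 2*F*m + G*l = 19/2, EG - F^2 = 905/64, so H = (304/905)/sqrt(905/64)


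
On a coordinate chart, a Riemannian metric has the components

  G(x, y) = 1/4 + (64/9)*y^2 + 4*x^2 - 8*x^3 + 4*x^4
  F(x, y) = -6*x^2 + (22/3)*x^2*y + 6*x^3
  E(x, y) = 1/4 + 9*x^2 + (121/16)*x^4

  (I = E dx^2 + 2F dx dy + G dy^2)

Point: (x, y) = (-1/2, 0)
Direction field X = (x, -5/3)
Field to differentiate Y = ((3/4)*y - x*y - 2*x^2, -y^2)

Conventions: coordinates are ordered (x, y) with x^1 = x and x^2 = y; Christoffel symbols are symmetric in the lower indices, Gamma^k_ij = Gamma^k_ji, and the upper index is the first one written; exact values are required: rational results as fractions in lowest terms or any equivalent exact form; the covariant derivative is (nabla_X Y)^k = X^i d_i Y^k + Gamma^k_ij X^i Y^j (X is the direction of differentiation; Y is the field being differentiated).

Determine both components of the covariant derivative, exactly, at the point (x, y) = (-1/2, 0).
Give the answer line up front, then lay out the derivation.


Answer: (nabla_X Y)^x = -102253/14556, (nabla_X Y)^y = -21821/4852

E = 761/256, F = -9/4, G = 5/2 at the point
E_x = -409/32, E_y = 0, F_x = 21/2, F_y = 11/6, G_x = -12, G_y = 0
EG - F^2 = 1213/512;  g^inv = (512/1213) * [[5/2, 9/4], [9/4, 761/256]]
first-kind symbols [ij,l] = (1/2)(d_i g_jl + d_j g_il - d_l g_ij): [xx,x] = E_x/2 = -409/64, [xx,y] = F_x - E_y/2 = 21/2, [xy,x] = E_y/2 = 0, [xy,y] = G_x/2 = -6, [yy,x] = F_y - G_x/2 = 47/6, [yy,y] = G_y/2 = 0
Gamma^x_ij = (G*[ij,x] - F*[ij,y])/(EG - F^2), Gamma^y_ij = (E*[ij,y] - F*[ij,x])/(EG - F^2)
Gamma_xxx = 3916/1213, Gamma_xxy = -6912/1213, Gamma_xyy = 30080/3639, Gamma_yxx = 8619/1213, Gamma_yxy = -9132/1213, Gamma_yyy = 9024/1213
X = (-1/2, -5/3), Y = (-1/2, 0) at the point


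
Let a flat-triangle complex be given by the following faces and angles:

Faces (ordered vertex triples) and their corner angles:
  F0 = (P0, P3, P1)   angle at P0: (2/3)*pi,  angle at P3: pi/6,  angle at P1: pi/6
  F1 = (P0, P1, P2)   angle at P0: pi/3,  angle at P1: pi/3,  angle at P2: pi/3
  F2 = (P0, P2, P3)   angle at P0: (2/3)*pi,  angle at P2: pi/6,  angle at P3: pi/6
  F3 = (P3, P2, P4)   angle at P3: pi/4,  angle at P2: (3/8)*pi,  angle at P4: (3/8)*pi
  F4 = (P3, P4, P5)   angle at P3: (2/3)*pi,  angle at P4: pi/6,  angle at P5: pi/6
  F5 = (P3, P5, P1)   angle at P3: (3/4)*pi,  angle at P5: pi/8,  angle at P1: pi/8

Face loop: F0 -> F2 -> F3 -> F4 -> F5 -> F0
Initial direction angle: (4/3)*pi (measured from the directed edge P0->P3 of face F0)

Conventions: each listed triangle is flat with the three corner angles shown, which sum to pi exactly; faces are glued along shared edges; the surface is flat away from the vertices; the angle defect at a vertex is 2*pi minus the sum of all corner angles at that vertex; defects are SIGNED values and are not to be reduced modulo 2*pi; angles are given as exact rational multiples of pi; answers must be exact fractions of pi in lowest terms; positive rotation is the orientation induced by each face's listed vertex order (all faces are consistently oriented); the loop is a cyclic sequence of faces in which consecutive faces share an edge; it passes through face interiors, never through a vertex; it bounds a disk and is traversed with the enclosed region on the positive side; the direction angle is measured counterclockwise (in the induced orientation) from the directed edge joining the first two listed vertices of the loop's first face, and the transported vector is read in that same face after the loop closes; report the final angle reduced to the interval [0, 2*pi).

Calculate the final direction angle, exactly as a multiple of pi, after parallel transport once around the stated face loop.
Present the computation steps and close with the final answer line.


enclosed vertex P3: corner angles sum to 2*pi, defect = 2*pi - 2*pi = 0
final direction = starting direction + enclosed defect total, reduced mod 2*pi (induced orientation)
final angle = (4/3)*pi + 0 = (4/3)*pi (mod 2*pi)

Answer: final direction angle = (4/3)*pi


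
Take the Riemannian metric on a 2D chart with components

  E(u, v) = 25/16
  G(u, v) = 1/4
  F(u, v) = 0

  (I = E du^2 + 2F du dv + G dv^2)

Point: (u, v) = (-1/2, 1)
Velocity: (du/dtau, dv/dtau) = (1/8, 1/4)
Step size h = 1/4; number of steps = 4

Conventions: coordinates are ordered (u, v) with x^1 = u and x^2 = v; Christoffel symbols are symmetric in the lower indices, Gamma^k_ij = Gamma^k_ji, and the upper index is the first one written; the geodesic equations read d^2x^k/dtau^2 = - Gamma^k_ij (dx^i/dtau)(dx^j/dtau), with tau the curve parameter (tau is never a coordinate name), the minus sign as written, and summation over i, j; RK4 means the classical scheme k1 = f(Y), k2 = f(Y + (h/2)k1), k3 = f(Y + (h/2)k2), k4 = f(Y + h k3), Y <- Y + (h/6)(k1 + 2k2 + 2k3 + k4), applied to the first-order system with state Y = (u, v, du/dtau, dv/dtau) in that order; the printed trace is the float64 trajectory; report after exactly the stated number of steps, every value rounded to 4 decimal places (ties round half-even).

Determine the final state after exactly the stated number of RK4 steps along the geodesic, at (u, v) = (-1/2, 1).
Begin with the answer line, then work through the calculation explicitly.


Answer: u = -0.3750, v = 1.2500, du/dtau = 0.1250, dv/dtau = 0.2500

f(Y) = (du/dtau, dv/dtau, -Gamma^u_ij Y'^i Y'^j, -Gamma^v_ij Y'^i Y'^j) with the Gammas evaluated at the stage position; h = 0.250000; intermediate values shown to 6 dp
step 0: u = -0.5000, v = 1.0000, du/dtau = 0.1250, dv/dtau = 0.2500
step 1:
  k1: at (u, v) = (-0.500000, 1.000000), (du/dtau, dv/dtau) = (0.125000, 0.250000); Gamma_uuu = 0.000000, Gamma_uuv = 0.000000, Gamma_uvv = 0.000000, Gamma_vuu = 0.000000, Gamma_vuv = 0.000000, Gamma_vvv = 0.000000; k1 = (0.125000, 0.250000, 0.000000, 0.000000)
  k2: at (u, v) = (-0.484375, 1.031250), (du/dtau, dv/dtau) = (0.125000, 0.250000); Gamma_uuu = 0.000000, Gamma_uuv = 0.000000, Gamma_uvv = 0.000000, Gamma_vuu = 0.000000, Gamma_vuv = 0.000000, Gamma_vvv = 0.000000; k2 = (0.125000, 0.250000, 0.000000, 0.000000)
  k3: at (u, v) = (-0.484375, 1.031250), (du/dtau, dv/dtau) = (0.125000, 0.250000); Gamma_uuu = 0.000000, Gamma_uuv = 0.000000, Gamma_uvv = 0.000000, Gamma_vuu = 0.000000, Gamma_vuv = 0.000000, Gamma_vvv = 0.000000; k3 = (0.125000, 0.250000, 0.000000, 0.000000)
  k4: at (u, v) = (-0.468750, 1.062500), (du/dtau, dv/dtau) = (0.125000, 0.250000); Gamma_uuu = 0.000000, Gamma_uuv = 0.000000, Gamma_uvv = 0.000000, Gamma_vuu = 0.000000, Gamma_vuv = 0.000000, Gamma_vvv = 0.000000; k4 = (0.125000, 0.250000, 0.000000, 0.000000)
  Y <- Y + (h/6)(k1 + 2k2 + 2k3 + k4): u = -0.4688, v = 1.0625, du/dtau = 0.1250, dv/dtau = 0.2500
step 2:
  k1: at (u, v) = (-0.468750, 1.062500), (du/dtau, dv/dtau) = (0.125000, 0.250000); Gamma_uuu = 0.000000, Gamma_uuv = 0.000000, Gamma_uvv = 0.000000, Gamma_vuu = 0.000000, Gamma_vuv = 0.000000, Gamma_vvv = 0.000000; k1 = (0.125000, 0.250000, 0.000000, 0.000000)
  k2: at (u, v) = (-0.453125, 1.093750), (du/dtau, dv/dtau) = (0.125000, 0.250000); Gamma_uuu = 0.000000, Gamma_uuv = 0.000000, Gamma_uvv = 0.000000, Gamma_vuu = 0.000000, Gamma_vuv = 0.000000, Gamma_vvv = 0.000000; k2 = (0.125000, 0.250000, 0.000000, 0.000000)
  k3: at (u, v) = (-0.453125, 1.093750), (du/dtau, dv/dtau) = (0.125000, 0.250000); Gamma_uuu = 0.000000, Gamma_uuv = 0.000000, Gamma_uvv = 0.000000, Gamma_vuu = 0.000000, Gamma_vuv = 0.000000, Gamma_vvv = 0.000000; k3 = (0.125000, 0.250000, 0.000000, 0.000000)
  k4: at (u, v) = (-0.437500, 1.125000), (du/dtau, dv/dtau) = (0.125000, 0.250000); Gamma_uuu = 0.000000, Gamma_uuv = 0.000000, Gamma_uvv = 0.000000, Gamma_vuu = 0.000000, Gamma_vuv = 0.000000, Gamma_vvv = 0.000000; k4 = (0.125000, 0.250000, 0.000000, 0.000000)
  Y <- Y + (h/6)(k1 + 2k2 + 2k3 + k4): u = -0.4375, v = 1.1250, du/dtau = 0.1250, dv/dtau = 0.2500
step 3:
  k1: at (u, v) = (-0.437500, 1.125000), (du/dtau, dv/dtau) = (0.125000, 0.250000); Gamma_uuu = 0.000000, Gamma_uuv = 0.000000, Gamma_uvv = 0.000000, Gamma_vuu = 0.000000, Gamma_vuv = 0.000000, Gamma_vvv = 0.000000; k1 = (0.125000, 0.250000, 0.000000, 0.000000)
  k2: at (u, v) = (-0.421875, 1.156250), (du/dtau, dv/dtau) = (0.125000, 0.250000); Gamma_uuu = 0.000000, Gamma_uuv = 0.000000, Gamma_uvv = 0.000000, Gamma_vuu = 0.000000, Gamma_vuv = 0.000000, Gamma_vvv = 0.000000; k2 = (0.125000, 0.250000, 0.000000, 0.000000)
  k3: at (u, v) = (-0.421875, 1.156250), (du/dtau, dv/dtau) = (0.125000, 0.250000); Gamma_uuu = 0.000000, Gamma_uuv = 0.000000, Gamma_uvv = 0.000000, Gamma_vuu = 0.000000, Gamma_vuv = 0.000000, Gamma_vvv = 0.000000; k3 = (0.125000, 0.250000, 0.000000, 0.000000)
  k4: at (u, v) = (-0.406250, 1.187500), (du/dtau, dv/dtau) = (0.125000, 0.250000); Gamma_uuu = 0.000000, Gamma_uuv = 0.000000, Gamma_uvv = 0.000000, Gamma_vuu = 0.000000, Gamma_vuv = 0.000000, Gamma_vvv = 0.000000; k4 = (0.125000, 0.250000, 0.000000, 0.000000)
  Y <- Y + (h/6)(k1 + 2k2 + 2k3 + k4): u = -0.4062, v = 1.1875, du/dtau = 0.1250, dv/dtau = 0.2500
step 4:
  k1: at (u, v) = (-0.406250, 1.187500), (du/dtau, dv/dtau) = (0.125000, 0.250000); Gamma_uuu = 0.000000, Gamma_uuv = 0.000000, Gamma_uvv = 0.000000, Gamma_vuu = 0.000000, Gamma_vuv = 0.000000, Gamma_vvv = 0.000000; k1 = (0.125000, 0.250000, 0.000000, 0.000000)
  k2: at (u, v) = (-0.390625, 1.218750), (du/dtau, dv/dtau) = (0.125000, 0.250000); Gamma_uuu = 0.000000, Gamma_uuv = 0.000000, Gamma_uvv = 0.000000, Gamma_vuu = 0.000000, Gamma_vuv = 0.000000, Gamma_vvv = 0.000000; k2 = (0.125000, 0.250000, 0.000000, 0.000000)
  k3: at (u, v) = (-0.390625, 1.218750), (du/dtau, dv/dtau) = (0.125000, 0.250000); Gamma_uuu = 0.000000, Gamma_uuv = 0.000000, Gamma_uvv = 0.000000, Gamma_vuu = 0.000000, Gamma_vuv = 0.000000, Gamma_vvv = 0.000000; k3 = (0.125000, 0.250000, 0.000000, 0.000000)
  k4: at (u, v) = (-0.375000, 1.250000), (du/dtau, dv/dtau) = (0.125000, 0.250000); Gamma_uuu = 0.000000, Gamma_uuv = 0.000000, Gamma_uvv = 0.000000, Gamma_vuu = 0.000000, Gamma_vuv = 0.000000, Gamma_vvv = 0.000000; k4 = (0.125000, 0.250000, 0.000000, 0.000000)
  Y <- Y + (h/6)(k1 + 2k2 + 2k3 + k4): u = -0.3750, v = 1.2500, du/dtau = 0.1250, dv/dtau = 0.2500
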